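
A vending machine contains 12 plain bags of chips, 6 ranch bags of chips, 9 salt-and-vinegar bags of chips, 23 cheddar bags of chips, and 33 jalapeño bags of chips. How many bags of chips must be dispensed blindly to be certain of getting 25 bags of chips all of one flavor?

75

In the worst case we take at most 24 of each flavor, but all 12 plain, all 6 ranch, all 9 salt-and-vinegar, and all 23 cheddar (fewer than 24), giving 12 + 6 + 9 + 23 + 24 = 74.
One more bag of chips then forces some flavor to 25, so 74 + 1 = 75.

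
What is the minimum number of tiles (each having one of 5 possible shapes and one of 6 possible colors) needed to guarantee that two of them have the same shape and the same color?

There are 5 × 6 = 30 (shape, color) combinations acting as pigeonholes.
With 30 tiles we could place one in each, avoiding any repeat.
One more forces some (shape, color) pair to hold 2, so 30 + 1 = 31.

31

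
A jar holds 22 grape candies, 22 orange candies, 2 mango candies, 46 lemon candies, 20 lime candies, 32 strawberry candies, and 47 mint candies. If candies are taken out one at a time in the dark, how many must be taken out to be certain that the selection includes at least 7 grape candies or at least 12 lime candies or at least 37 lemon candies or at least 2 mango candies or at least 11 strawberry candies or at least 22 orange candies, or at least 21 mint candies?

106

The worst case stops just short of every target: 6 grape, 21 orange, 1 mango, 36 lemon, 11 lime, 10 strawberry, 20 mint — 6 + 21 + 1 + 36 + 11 + 10 + 20 = 105 candies.
One more candy must push some flavor to its target, so 105 + 1 = 106.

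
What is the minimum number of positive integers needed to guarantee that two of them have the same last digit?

There are 10 possible last digits acting as pigeonholes.
With 10 positive integers we could place one in each, avoiding any repeat.
One more forces some class to hold 2, so 10 + 1 = 11.

11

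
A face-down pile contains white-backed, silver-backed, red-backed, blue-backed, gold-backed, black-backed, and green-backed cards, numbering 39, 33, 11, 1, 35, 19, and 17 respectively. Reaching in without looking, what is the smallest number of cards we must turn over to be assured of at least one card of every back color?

155

The hardest back color to obtain is blue-backed: we could draw every other card first — 155 − 1 = 154 cards — without a single blue-backed one.
The next draw must be blue-backed, so 154 + 1 = 155.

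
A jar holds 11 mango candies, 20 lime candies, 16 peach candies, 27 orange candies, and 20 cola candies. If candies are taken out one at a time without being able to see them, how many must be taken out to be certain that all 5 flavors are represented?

84

The hardest flavor to obtain is mango: we could draw every other candy first — 94 − 11 = 83 candies — without a single mango one.
The next draw must be mango, so 83 + 1 = 84.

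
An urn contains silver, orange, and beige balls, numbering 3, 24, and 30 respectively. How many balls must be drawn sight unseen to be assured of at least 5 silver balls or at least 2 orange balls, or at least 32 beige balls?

The worst case stops just short of every target: all 3 silver, 1 orange, all 30 beige — 3 + 1 + 30 = 34 balls.
One more ball must push some color to its target, so 34 + 1 = 35.

35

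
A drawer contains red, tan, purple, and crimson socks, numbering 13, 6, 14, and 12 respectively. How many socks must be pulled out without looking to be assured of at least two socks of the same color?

Treat the 4 colors as pigeonholes.
The worst case takes 1 sock of each color without reaching 2 of any: 4 × 1 = 4.
The next sock must bring some color to 2, so 4 + 1 = 5.

5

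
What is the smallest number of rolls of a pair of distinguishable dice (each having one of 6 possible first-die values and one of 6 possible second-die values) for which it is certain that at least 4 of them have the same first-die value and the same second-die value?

109

There are 6 × 6 = 36 (first-die value, second-die value) combinations acting as pigeonholes.
With 36 × 3 = 108 rolls of a pair of distinguishable dice we could place exactly 3 in each, with no (first-die value, second-die value) pair reaching 4.
One more forces some (first-die value, second-die value) pair to hold 4, so 108 + 1 = 109.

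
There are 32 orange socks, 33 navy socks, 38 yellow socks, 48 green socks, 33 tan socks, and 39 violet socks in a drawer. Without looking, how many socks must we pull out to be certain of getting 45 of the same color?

In the worst case we take at most 44 of each color, but all 32 orange, all 33 navy, all 38 yellow, all 33 tan, and all 39 violet (fewer than 44), giving 32 + 33 + 38 + 44 + 33 + 39 = 219.
One more sock then forces some color to 45, so 219 + 1 = 220.

220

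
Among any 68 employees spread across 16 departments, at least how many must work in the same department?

The 68 employees fall into 16 departments.
If each of the 16 departments held at most 4, the total would be at most 16 × 4 = 64 < 68, a contradiction.
So at least one holds ⌈68/16⌉ = 5.

5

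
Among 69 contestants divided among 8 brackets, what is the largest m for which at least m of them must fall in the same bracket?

The 69 contestants fall into 8 brackets.
If each of the 8 brackets held at most 8, the total would be at most 8 × 8 = 64 < 69, a contradiction.
So at least one holds ⌈69/8⌉ = 9.

9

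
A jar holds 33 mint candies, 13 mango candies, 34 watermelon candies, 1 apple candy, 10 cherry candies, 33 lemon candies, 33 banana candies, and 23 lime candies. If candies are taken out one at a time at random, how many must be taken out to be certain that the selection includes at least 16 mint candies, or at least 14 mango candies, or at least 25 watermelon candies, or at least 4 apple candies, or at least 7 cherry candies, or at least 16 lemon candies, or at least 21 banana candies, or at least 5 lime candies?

The worst case stops just short of every target: 15 mint, 13 mango, 24 watermelon, all 1 apple, 6 cherry, 15 lemon, 20 banana, 4 lime — 15 + 13 + 24 + 1 + 6 + 15 + 20 + 4 = 98 candies.
One more candy must push some flavor to its target, so 98 + 1 = 99.

99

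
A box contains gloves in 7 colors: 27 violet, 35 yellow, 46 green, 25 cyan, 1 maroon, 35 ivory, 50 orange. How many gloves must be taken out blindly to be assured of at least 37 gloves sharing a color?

196

In the worst case we take at most 36 of each color, but all 27 violet, all 35 yellow, all 25 cyan, all 1 maroon, and all 35 ivory (fewer than 36), giving 27 + 35 + 36 + 25 + 1 + 35 + 36 = 195.
One more glove then forces some color to 37, so 195 + 1 = 196.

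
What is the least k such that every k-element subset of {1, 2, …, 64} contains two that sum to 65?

Partition {1, …, 64} into 32 pairs: {1,64}, {2,63}, …, {32,33}.
Choosing 32 integers — say the integers 1 through 32 — takes one from each pair and avoids the property.
Choosing 33 forces two into the same pair by pigeonhole, and those sum to 65. So 33.

33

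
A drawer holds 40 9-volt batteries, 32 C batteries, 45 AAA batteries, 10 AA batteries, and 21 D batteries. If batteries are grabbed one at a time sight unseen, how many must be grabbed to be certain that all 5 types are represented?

The hardest type to obtain is AA: we could draw every other battery first — 148 − 10 = 138 batteries — without a single AA one.
The next draw must be AA, so 138 + 1 = 139.

139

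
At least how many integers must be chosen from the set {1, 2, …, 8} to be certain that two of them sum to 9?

Partition {1, …, 8} into 4 pairs: {1,8}, {2,7}, …, {4,5}.
Choosing 4 integers — say the integers 1 through 4 — takes one from each pair and avoids the property.
Choosing 5 forces two into the same pair by pigeonhole, and those sum to 9. So 5.

5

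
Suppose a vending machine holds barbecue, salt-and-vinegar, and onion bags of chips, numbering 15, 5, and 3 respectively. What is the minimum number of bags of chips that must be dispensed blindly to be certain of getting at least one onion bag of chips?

21

The worst case draws every non-onion bag of chips first: 15 + 5 = 20.
The next draw is then forced to be onion, giving 20 + 1 = 21.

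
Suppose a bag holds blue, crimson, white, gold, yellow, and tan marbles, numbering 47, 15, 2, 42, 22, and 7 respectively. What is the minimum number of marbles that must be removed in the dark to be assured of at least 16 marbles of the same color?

In the worst case we take at most 15 of each color, but all 2 white and all 7 tan (fewer than 15), giving 15 + 15 + 2 + 15 + 15 + 7 = 69.
One more marble then forces some color to 16, so 69 + 1 = 70.

70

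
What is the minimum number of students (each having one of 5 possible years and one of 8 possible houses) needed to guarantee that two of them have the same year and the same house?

41

There are 5 × 8 = 40 (year, house) combinations acting as pigeonholes.
With 40 students we could place one in each, avoiding any repeat.
One more forces some (year, house) pair to hold 2, so 40 + 1 = 41.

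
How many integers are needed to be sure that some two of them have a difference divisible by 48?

Two integers differ by a multiple of 48 exactly when they share a remainder mod 48.
There are 48 residue classes mod 48, so 48 integers can all lie in distinct classes.
One more integer must repeat a residue, giving a difference divisible by 48. So n = 48 + 1 = 49.

49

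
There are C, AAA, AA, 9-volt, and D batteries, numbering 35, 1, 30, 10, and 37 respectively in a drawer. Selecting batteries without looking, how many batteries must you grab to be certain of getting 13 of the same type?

In the worst case we take at most 12 of each type, but all 1 AAA and all 10 9-volt (fewer than 12), giving 12 + 1 + 12 + 10 + 12 = 47.
One more battery then forces some type to 13, so 47 + 1 = 48.

48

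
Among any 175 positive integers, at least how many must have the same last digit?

18

The 175 positive integers fall into 10 possible last digits.
If each of the 10 possible last digits held at most 17, the total would be at most 10 × 17 = 170 < 175, a contradiction.
So at least one holds ⌈175/10⌉ = 18.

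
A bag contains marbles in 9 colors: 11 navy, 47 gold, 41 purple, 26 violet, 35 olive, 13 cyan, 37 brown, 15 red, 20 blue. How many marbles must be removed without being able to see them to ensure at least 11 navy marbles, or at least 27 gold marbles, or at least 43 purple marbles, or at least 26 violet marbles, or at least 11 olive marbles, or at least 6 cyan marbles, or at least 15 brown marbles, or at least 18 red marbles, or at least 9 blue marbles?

The worst case stops just short of every target: 10 navy, 26 gold, all 41 purple, 25 violet, 10 olive, 5 cyan, 14 brown, all 15 red, 8 blue — 10 + 26 + 41 + 25 + 10 + 5 + 14 + 15 + 8 = 154 marbles.
One more marble must push some color to its target, so 154 + 1 = 155.

155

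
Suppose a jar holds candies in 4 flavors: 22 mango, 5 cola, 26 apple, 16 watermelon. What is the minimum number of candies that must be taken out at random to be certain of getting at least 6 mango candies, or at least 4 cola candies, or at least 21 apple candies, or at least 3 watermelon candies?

31

The worst case stops just short of every target: 5 mango, 3 cola, 20 apple, 2 watermelon — 5 + 3 + 20 + 2 = 30 candies.
One more candy must push some flavor to its target, so 30 + 1 = 31.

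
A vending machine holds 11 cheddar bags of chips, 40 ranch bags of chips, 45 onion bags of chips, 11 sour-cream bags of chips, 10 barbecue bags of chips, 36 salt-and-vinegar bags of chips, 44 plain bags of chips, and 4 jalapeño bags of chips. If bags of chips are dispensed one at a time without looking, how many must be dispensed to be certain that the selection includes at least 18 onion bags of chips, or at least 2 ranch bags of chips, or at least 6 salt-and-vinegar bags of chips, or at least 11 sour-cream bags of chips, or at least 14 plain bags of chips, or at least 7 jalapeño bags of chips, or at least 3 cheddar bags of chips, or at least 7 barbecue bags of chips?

59

The worst case stops just short of every target: 2 cheddar, 1 ranch, 17 onion, 10 sour-cream, 6 barbecue, 5 salt-and-vinegar, 13 plain, all 4 jalapeño — 2 + 1 + 17 + 10 + 6 + 5 + 13 + 4 = 58 bags of chips.
One more bag of chips must push some flavor to its target, so 58 + 1 = 59.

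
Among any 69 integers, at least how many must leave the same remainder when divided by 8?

The 69 integers fall into 8 residue classes modulo 8.
If each of the 8 residue classes modulo 8 held at most 8, the total would be at most 8 × 8 = 64 < 69, a contradiction.
So at least one holds ⌈69/8⌉ = 9.

9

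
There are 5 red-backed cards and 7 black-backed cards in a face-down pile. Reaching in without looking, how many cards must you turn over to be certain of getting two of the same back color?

3

Treat the 2 back colors as pigeonholes.
The worst case takes 1 card of each back color without reaching 2 of any: 2 × 1 = 2.
The next card must bring some back color to 2, so 2 + 1 = 3.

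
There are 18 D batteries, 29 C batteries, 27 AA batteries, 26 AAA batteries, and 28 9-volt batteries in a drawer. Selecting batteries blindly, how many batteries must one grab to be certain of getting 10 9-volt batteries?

The worst case draws every non-9-volt battery first: 18 + 29 + 27 + 26 = 100.
The next 10 draws are then forced to be 9-volt, giving 100 + 10 = 110.

110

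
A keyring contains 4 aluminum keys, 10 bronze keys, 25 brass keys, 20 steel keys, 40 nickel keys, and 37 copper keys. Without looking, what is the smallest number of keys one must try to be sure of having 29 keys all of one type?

116

Treat the 6 types as pigeonholes.
In the worst case we take at most 28 of each type, but all 4 aluminum, all 10 bronze, all 25 brass, and all 20 steel (fewer than 28), giving 4 + 10 + 25 + 20 + 28 + 28 = 115.
One more key then forces some type to 29, so 115 + 1 = 116.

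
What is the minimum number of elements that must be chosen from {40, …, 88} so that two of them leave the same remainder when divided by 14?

15

Group the integers by remainder mod 14; there are 14 residue classes, each nonempty in this range.
Choosing one from each class (14 integers) avoids any shared remainder.
One more choice must repeat a class, so two differ by a multiple of 14. Hence 14 + 1 = 15.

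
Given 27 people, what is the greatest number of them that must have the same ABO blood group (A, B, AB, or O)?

There are 4 ABO blood groups, which serve as the pigeonholes.
If each of the 4 ABO blood groups held at most 6, the total would be at most 4 × 6 = 24 < 27, a contradiction.
So at least one holds ⌈27/4⌉ = 7.

7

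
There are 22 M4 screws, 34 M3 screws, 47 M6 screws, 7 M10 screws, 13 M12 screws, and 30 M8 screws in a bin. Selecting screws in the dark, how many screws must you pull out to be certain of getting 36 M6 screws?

142

To avoid M6 screws as long as possible, exhaust the other 5 sizes first.
The worst case draws every non-M6 screw first: 22 + 34 + 7 + 13 + 30 = 106.
The next 36 draws are then forced to be M6, giving 106 + 36 = 142.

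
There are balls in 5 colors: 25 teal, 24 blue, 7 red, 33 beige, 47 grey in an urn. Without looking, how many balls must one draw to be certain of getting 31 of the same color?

In the worst case we take at most 30 of each color, but all 25 teal, all 24 blue, and all 7 red (fewer than 30), giving 25 + 24 + 7 + 30 + 30 = 116.
One more ball then forces some color to 31, so 116 + 1 = 117.

117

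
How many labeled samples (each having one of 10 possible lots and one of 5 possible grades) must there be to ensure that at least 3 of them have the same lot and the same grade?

There are 10 × 5 = 50 (lot, grade) combinations acting as pigeonholes.
With 50 × 2 = 100 labeled samples we could place exactly 2 in each, with no (lot, grade) pair reaching 3.
One more forces some (lot, grade) pair to hold 3, so 100 + 1 = 101.

101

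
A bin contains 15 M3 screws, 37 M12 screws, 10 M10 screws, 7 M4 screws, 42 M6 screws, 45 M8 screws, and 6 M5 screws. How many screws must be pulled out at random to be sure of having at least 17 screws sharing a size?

Treat the 7 sizes as pigeonholes.
In the worst case we take at most 16 of each size, but all 15 M3, all 10 M10, all 7 M4, and all 6 M5 (fewer than 16), giving 15 + 16 + 10 + 7 + 16 + 16 + 6 = 86.
One more screw then forces some size to 17, so 86 + 1 = 87.

87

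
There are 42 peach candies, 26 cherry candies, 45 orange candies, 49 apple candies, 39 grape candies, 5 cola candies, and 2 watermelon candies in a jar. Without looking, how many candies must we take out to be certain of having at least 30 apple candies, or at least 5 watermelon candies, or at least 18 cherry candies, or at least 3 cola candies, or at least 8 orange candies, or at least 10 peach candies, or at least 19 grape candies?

85

Each of the 7 flavors has its own threshold; avoid all of them simultaneously.
The worst case stops just short of every target: 9 peach, 17 cherry, 7 orange, 29 apple, 18 grape, 2 cola, all 2 watermelon — 9 + 17 + 7 + 29 + 18 + 2 + 2 = 84 candies.
One more candy must push some flavor to its target, so 84 + 1 = 85.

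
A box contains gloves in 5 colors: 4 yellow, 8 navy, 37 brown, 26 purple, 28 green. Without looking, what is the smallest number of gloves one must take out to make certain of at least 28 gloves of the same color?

93

In the worst case we take at most 27 of each color, but all 4 yellow, all 8 navy, and all 26 purple (fewer than 27), giving 4 + 8 + 27 + 26 + 27 = 92.
One more glove then forces some color to 28, so 92 + 1 = 93.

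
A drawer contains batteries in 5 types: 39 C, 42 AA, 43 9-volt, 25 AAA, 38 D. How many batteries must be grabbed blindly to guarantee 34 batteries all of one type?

158

In the worst case we take at most 33 of each type, but all 25 AAA (fewer than 33), giving 33 + 33 + 33 + 25 + 33 = 157.
One more battery then forces some type to 34, so 157 + 1 = 158.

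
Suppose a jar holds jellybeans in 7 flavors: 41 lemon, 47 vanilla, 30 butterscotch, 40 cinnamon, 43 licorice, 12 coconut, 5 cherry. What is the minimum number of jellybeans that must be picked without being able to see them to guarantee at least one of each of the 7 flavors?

The hardest flavor to obtain is cherry: we could draw every other jellybean first — 218 − 5 = 213 jellybeans — without a single cherry one.
The next draw must be cherry, so 213 + 1 = 214.

214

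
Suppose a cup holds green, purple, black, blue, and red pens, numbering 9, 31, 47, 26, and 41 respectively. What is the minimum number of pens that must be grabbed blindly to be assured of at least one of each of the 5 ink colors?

146

The hardest ink color to obtain is green: we could draw every other pen first — 154 − 9 = 145 pens — without a single green one.
The next draw must be green, so 145 + 1 = 146.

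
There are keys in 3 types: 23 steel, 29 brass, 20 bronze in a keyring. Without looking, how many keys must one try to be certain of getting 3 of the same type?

Treat the 3 types as pigeonholes.
The worst case takes 2 keys of each type without reaching 3 of any: 3 × 2 = 6.
The next key must bring some type to 3, so 6 + 1 = 7.

7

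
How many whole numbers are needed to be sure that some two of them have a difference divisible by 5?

Two integers differ by a multiple of 5 exactly when they share a remainder mod 5.
There are 5 residue classes mod 5, so 5 integers can all lie in distinct classes.
One more integer must repeat a residue, giving a difference divisible by 5. So n = 5 + 1 = 6.

6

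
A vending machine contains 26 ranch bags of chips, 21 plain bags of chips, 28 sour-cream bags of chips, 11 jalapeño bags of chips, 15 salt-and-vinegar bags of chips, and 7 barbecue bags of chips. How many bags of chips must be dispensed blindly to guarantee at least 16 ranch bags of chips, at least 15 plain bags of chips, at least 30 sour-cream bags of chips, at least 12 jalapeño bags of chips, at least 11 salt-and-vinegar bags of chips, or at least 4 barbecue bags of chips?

The worst case stops just short of every target: 15 ranch, 14 plain, all 28 sour-cream, 11 jalapeño, 10 salt-and-vinegar, 3 barbecue — 15 + 14 + 28 + 11 + 10 + 3 = 81 bags of chips.
One more bag of chips must push some flavor to its target, so 81 + 1 = 82.

82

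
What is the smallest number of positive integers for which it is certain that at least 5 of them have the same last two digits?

401

There are 100 possible two-digit endings acting as pigeonholes.
With 100 × 4 = 400 positive integers we could place exactly 4 in each, with no class reaching 5.
One more forces some class to hold 5, so 400 + 1 = 401.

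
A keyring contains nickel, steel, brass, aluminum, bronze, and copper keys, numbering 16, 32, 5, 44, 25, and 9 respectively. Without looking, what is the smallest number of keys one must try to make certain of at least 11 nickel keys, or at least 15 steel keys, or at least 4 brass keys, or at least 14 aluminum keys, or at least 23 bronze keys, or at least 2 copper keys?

64

The worst case stops just short of every target: 10 nickel, 14 steel, 3 brass, 13 aluminum, 22 bronze, 1 copper — 10 + 14 + 3 + 13 + 22 + 1 = 63 keys.
One more key must push some type to its target, so 63 + 1 = 64.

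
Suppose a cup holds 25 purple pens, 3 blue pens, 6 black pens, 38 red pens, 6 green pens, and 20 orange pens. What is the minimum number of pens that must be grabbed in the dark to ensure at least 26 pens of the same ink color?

86

In the worst case we take at most 25 of each ink color, but all 3 blue, all 6 black, all 6 green, and all 20 orange (fewer than 25), giving 25 + 3 + 6 + 25 + 6 + 20 = 85.
One more pen then forces some ink color to 26, so 85 + 1 = 86.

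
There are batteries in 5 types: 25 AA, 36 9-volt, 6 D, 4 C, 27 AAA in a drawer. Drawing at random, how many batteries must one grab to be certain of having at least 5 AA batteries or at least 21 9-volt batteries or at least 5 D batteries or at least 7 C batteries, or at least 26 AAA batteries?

58

The worst case stops just short of every target: 4 AA, 20 9-volt, 4 D, all 4 C, 25 AAA — 4 + 20 + 4 + 4 + 25 = 57 batteries.
One more battery must push some type to its target, so 57 + 1 = 58.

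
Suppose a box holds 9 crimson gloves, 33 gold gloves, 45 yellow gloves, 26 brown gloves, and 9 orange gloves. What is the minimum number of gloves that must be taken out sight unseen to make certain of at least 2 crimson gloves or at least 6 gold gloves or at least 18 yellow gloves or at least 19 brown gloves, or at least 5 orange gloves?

The worst case stops just short of every target: 1 crimson, 5 gold, 17 yellow, 18 brown, 4 orange — 1 + 5 + 17 + 18 + 4 = 45 gloves.
One more glove must push some color to its target, so 45 + 1 = 46.

46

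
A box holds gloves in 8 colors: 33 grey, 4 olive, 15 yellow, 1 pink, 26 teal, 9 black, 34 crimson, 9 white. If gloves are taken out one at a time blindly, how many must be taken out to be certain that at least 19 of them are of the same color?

In the worst case we take at most 18 of each color, but all 4 olive, all 15 yellow, all 1 pink, all 9 black, and all 9 white (fewer than 18), giving 18 + 4 + 15 + 1 + 18 + 9 + 18 + 9 = 92.
One more glove then forces some color to 19, so 92 + 1 = 93.

93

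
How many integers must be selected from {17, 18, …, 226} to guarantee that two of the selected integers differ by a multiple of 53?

Group the integers by remainder mod 53; there are 53 residue classes, each nonempty in this range.
Choosing one from each class (53 integers) avoids any shared remainder.
One more choice must repeat a class, so two differ by a multiple of 53. Hence 53 + 1 = 54.

54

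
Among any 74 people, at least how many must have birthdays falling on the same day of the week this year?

If each of the 7 days of the week held at most 10, the total would be at most 7 × 10 = 70 < 74, a contradiction.
So at least one holds ⌈74/7⌉ = 11.

11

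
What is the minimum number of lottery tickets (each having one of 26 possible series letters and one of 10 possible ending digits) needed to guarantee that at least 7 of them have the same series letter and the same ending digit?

1561

There are 26 × 10 = 260 (series letter, ending digit) combinations acting as pigeonholes.
With 260 × 6 = 1560 lottery tickets we could place exactly 6 in each, with no (series letter, ending digit) pair reaching 7.
One more forces some (series letter, ending digit) pair to hold 7, so 1560 + 1 = 1561.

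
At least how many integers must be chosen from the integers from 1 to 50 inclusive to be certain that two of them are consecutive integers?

26

Partition {1, …, 50} into 25 pairs: {1,2}, {3,4}, …, {49,50}.
Choosing 25 integers — say the 25 even numbers 2, 4, …, 50 — takes one from each pair and avoids the property.
Choosing 26 forces two into the same pair by pigeonhole, and those are consecutive. So 26.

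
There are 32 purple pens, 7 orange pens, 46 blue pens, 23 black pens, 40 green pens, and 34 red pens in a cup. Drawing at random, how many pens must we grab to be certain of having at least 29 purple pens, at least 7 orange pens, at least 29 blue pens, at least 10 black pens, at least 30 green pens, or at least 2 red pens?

102

Each of the 6 ink colors has its own threshold; avoid all of them simultaneously.
The worst case stops just short of every target: 28 purple, 6 orange, 28 blue, 9 black, 29 green, 1 red — 28 + 6 + 28 + 9 + 29 + 1 = 101 pens.
One more pen must push some ink color to its target, so 101 + 1 = 102.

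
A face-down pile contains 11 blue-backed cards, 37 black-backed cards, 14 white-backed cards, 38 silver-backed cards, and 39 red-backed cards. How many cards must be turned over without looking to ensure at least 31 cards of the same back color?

In the worst case we take at most 30 of each back color, but all 11 blue-backed and all 14 white-backed (fewer than 30), giving 11 + 30 + 14 + 30 + 30 = 115.
One more card then forces some back color to 31, so 115 + 1 = 116.

116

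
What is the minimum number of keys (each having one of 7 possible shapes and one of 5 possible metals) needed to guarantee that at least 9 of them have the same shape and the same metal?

There are 7 × 5 = 35 (shape, metal) combinations acting as pigeonholes.
With 35 × 8 = 280 keys we could place exactly 8 in each, with no (shape, metal) pair reaching 9.
One more forces some (shape, metal) pair to hold 9, so 280 + 1 = 281.

281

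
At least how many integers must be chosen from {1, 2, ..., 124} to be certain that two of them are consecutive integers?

63

Partition {1, …, 124} into 62 pairs: {1,2}, {3,4}, …, {123,124}.
Choosing 62 integers — say the 62 even numbers 2, 4, …, 124 — takes one from each pair and avoids the property.
Choosing 63 forces two into the same pair by pigeonhole, and those are consecutive. So 63.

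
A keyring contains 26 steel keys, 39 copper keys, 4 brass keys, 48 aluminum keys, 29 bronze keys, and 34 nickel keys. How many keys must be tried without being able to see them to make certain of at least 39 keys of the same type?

In the worst case we take at most 38 of each type, but all 26 steel, all 4 brass, all 29 bronze, and all 34 nickel (fewer than 38), giving 26 + 38 + 4 + 38 + 29 + 34 = 169.
One more key then forces some type to 39, so 169 + 1 = 170.

170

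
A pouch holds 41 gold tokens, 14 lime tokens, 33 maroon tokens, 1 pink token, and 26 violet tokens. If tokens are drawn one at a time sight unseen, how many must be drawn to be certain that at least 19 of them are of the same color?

Treat the 5 colors as pigeonholes.
In the worst case we take at most 18 of each color, but all 14 lime and all 1 pink (fewer than 18), giving 18 + 14 + 18 + 1 + 18 = 69.
One more token then forces some color to 19, so 69 + 1 = 70.

70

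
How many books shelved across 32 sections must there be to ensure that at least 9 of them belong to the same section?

257

There are 32 sections acting as pigeonholes.
With 32 × 8 = 256 books we could place exactly 8 in each, with no class reaching 9.
One more forces some class to hold 9, so 256 + 1 = 257.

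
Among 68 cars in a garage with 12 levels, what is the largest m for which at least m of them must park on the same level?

If each of the 12 levels held at most 5, the total would be at most 12 × 5 = 60 < 68, a contradiction.
So at least one holds ⌈68/12⌉ = 6.

6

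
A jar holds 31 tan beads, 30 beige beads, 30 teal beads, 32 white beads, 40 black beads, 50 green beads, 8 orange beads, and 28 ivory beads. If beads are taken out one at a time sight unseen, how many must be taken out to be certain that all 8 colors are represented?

The hardest color to obtain is orange: we could draw every other bead first — 249 − 8 = 241 beads — without a single orange one.
The next draw must be orange, so 241 + 1 = 242.

242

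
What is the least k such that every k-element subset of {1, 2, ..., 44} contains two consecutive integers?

Partition {1, …, 44} into 22 pairs: {1,2}, {3,4}, …, {43,44}.
Choosing 22 integers — say the 22 even numbers 2, 4, …, 44 — takes one from each pair and avoids the property.
Choosing 23 forces two into the same pair by pigeonhole, and those are consecutive. So 23.

23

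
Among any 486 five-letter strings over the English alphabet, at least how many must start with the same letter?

There are 26 possible first letters, which serve as the pigeonholes.
If each of the 26 possible first letters held at most 18, the total would be at most 26 × 18 = 468 < 486, a contradiction.
So at least one holds ⌈486/26⌉ = 19.

19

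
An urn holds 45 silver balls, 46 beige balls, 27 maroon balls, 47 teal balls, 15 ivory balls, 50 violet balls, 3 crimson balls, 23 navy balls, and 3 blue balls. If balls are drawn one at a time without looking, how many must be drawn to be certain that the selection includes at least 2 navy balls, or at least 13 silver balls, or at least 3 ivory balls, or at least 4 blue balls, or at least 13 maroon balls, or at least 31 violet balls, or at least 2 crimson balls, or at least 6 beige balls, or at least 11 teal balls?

The worst case stops just short of every target: 12 silver, 5 beige, 12 maroon, 10 teal, 2 ivory, 30 violet, 1 crimson, 1 navy, 3 blue — 12 + 5 + 12 + 10 + 2 + 30 + 1 + 1 + 3 = 76 balls.
One more ball must push some color to its target, so 76 + 1 = 77.

77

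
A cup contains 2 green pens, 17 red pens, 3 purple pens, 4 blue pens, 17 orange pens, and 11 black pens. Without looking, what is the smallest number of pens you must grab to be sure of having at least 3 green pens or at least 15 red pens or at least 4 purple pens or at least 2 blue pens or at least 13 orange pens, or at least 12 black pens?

44

The worst case stops just short of every target: 2 green, 14 red, 3 purple, 1 blue, 12 orange, 11 black — 2 + 14 + 3 + 1 + 12 + 11 = 43 pens.
One more pen must push some ink color to its target, so 43 + 1 = 44.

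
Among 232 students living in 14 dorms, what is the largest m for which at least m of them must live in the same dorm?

17

If each of the 14 dorms held at most 16, the total would be at most 14 × 16 = 224 < 232, a contradiction.
So at least one holds ⌈232/14⌉ = 17.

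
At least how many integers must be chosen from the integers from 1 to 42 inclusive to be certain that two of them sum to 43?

22

Partition {1, …, 42} into 21 pairs: {1,42}, {2,41}, …, {21,22}.
Choosing 21 integers — say the integers 1 through 21 — takes one from each pair and avoids the property.
Choosing 22 forces two into the same pair by pigeonhole, and those sum to 43. So 22.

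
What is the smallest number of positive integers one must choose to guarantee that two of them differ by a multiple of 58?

59

Use the pigeonhole principle on residue classes: two integers differ by a multiple of 58 exactly when they share a remainder mod 58.
There are 58 residue classes mod 58, so 58 integers can all lie in distinct classes.
One more integer must repeat a residue, giving a difference divisible by 58. So n = 58 + 1 = 59.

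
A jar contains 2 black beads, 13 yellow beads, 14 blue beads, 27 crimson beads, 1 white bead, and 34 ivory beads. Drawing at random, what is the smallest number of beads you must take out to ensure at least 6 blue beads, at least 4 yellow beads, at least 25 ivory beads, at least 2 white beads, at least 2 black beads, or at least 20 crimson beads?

Each of the 6 colors has its own threshold; avoid all of them simultaneously.
The worst case stops just short of every target: 1 black, 3 yellow, 5 blue, 19 crimson, 1 white, 24 ivory — 1 + 3 + 5 + 19 + 1 + 24 = 53 beads.
One more bead must push some color to its target, so 53 + 1 = 54.

54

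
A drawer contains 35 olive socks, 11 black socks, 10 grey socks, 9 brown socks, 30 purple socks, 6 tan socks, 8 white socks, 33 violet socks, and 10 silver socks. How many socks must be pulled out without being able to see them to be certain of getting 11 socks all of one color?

Treat the 9 colors as pigeonholes.
In the worst case we take at most 10 of each color, but all 9 brown, all 6 tan, and all 8 white (fewer than 10), giving 10 + 10 + 10 + 9 + 10 + 6 + 8 + 10 + 10 = 83.
One more sock then forces some color to 11, so 83 + 1 = 84.

84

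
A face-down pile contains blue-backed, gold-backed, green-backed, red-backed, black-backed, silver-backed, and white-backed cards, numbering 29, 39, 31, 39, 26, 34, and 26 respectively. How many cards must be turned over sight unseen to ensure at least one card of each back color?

199

The hardest back color to obtain is black-backed: we could draw every other card first — 224 − 26 = 198 cards — without a single black-backed one.
The next draw must be black-backed, so 198 + 1 = 199.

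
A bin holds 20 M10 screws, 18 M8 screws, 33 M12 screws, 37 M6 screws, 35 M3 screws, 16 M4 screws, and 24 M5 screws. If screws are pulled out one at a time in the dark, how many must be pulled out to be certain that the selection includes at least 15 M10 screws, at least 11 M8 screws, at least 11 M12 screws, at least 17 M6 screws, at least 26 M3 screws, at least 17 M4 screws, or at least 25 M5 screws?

Each of the 7 sizes has its own threshold; avoid all of them simultaneously.
The worst case stops just short of every target: 14 M10, 10 M8, 10 M12, 16 M6, 25 M3, 16 M4, 24 M5 — 14 + 10 + 10 + 16 + 25 + 16 + 24 = 115 screws.
One more screw must push some size to its target, so 115 + 1 = 116.

116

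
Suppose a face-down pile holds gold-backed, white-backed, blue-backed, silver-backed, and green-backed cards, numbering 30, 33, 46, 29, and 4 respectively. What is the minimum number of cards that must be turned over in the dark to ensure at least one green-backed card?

139

The worst case draws every non-green-backed card first: 30 + 33 + 46 + 29 = 138.
The next draw is then forced to be green-backed, giving 138 + 1 = 139.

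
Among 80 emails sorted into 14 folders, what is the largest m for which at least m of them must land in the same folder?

If each of the 14 folders held at most 5, the total would be at most 14 × 5 = 70 < 80, a contradiction.
So at least one holds ⌈80/14⌉ = 6.

6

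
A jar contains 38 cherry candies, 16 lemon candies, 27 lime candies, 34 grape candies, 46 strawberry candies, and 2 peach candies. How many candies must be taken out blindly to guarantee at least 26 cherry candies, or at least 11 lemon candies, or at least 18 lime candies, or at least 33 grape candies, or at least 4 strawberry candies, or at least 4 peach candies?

90

The worst case stops just short of every target: 25 cherry, 10 lemon, 17 lime, 32 grape, 3 strawberry, all 2 peach — 25 + 10 + 17 + 32 + 3 + 2 = 89 candies.
One more candy must push some flavor to its target, so 89 + 1 = 90.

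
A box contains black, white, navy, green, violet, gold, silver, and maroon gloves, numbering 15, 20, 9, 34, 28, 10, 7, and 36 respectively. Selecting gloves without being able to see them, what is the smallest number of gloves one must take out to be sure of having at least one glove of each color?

153

The hardest color to obtain is silver: we could draw every other glove first — 159 − 7 = 152 gloves — without a single silver one.
The next draw must be silver, so 152 + 1 = 153.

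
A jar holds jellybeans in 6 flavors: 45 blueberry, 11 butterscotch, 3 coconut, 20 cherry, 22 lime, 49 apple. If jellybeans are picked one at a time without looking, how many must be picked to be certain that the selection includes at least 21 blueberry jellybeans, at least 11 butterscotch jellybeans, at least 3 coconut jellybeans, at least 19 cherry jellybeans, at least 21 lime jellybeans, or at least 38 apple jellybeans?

The worst case stops just short of every target: 20 blueberry, 10 butterscotch, 2 coconut, 18 cherry, 20 lime, 37 apple — 20 + 10 + 2 + 18 + 20 + 37 = 107 jellybeans.
One more jellybean must push some flavor to its target, so 107 + 1 = 108.

108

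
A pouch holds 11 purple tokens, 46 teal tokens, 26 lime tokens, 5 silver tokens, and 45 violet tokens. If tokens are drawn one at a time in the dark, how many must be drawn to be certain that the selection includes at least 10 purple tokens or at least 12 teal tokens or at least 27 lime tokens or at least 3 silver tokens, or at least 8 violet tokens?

Each of the 5 colors has its own threshold; avoid all of them simultaneously.
The worst case stops just short of every target: 9 purple, 11 teal, 26 lime, 2 silver, 7 violet — 9 + 11 + 26 + 2 + 7 = 55 tokens.
One more token must push some color to its target, so 55 + 1 = 56.

56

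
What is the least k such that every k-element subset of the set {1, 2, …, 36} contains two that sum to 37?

Partition {1, …, 36} into 18 pairs: {1,36}, {2,35}, …, {18,19}.
Choosing 18 integers — say the integers 1 through 18 — takes one from each pair and avoids the property.
Choosing 19 forces two into the same pair by pigeonhole, and those sum to 37. So 19.

19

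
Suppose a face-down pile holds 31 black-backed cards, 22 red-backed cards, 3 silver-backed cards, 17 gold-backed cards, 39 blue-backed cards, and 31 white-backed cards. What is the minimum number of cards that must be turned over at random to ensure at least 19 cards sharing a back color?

Treat the 6 back colors as pigeonholes.
In the worst case we take at most 18 of each back color, but all 3 silver-backed and all 17 gold-backed (fewer than 18), giving 18 + 18 + 3 + 17 + 18 + 18 = 92.
One more card then forces some back color to 19, so 92 + 1 = 93.

93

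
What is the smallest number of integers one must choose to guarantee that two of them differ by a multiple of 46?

Two integers differ by a multiple of 46 exactly when they share a remainder mod 46.
There are 46 residue classes mod 46, so 46 integers can all lie in distinct classes.
One more integer must repeat a residue, giving a difference divisible by 46. So n = 46 + 1 = 47.

47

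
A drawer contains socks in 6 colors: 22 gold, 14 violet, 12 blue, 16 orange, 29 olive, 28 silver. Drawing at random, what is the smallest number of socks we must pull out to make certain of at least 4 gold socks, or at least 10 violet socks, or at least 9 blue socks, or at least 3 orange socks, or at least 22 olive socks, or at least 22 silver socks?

Each of the 6 colors has its own threshold; avoid all of them simultaneously.
The worst case stops just short of every target: 3 gold, 9 violet, 8 blue, 2 orange, 21 olive, 21 silver — 3 + 9 + 8 + 2 + 21 + 21 = 64 socks.
One more sock must push some color to its target, so 64 + 1 = 65.

65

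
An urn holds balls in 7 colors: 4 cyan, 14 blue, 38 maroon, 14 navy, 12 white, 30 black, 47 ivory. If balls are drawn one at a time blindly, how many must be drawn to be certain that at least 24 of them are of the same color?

In the worst case we take at most 23 of each color, but all 4 cyan, all 14 blue, all 14 navy, and all 12 white (fewer than 23), giving 4 + 14 + 23 + 14 + 12 + 23 + 23 = 113.
One more ball then forces some color to 24, so 113 + 1 = 114.

114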